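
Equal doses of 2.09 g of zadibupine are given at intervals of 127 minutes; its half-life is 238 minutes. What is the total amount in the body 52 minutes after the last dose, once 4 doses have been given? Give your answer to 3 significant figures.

4.49 g

The 4 doses were given 433, 306, 179, 52 minutes ago.
Total = 2.09·(1/2)^(433/238) + 2.09·(1/2)^(306/238) + 2.09·(1/2)^(179/238) + 2.09·(1/2)^(52/238)
      = 0.59221 + 0.85725 + 1.2409 + 1.7963 ≈ 4.4867 g.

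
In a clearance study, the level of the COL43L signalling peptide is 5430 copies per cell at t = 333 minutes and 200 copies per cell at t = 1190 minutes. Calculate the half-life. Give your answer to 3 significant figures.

Over Δt = 1190 − 333 = 857 minutes, the level fell by a factor of 5430/200 ≈ 27.15.
n = log₂(27.15) ≈ 4.7629 half-lives, so t½ = 857/4.7629 ≈ 179.93 minutes.

180 minutes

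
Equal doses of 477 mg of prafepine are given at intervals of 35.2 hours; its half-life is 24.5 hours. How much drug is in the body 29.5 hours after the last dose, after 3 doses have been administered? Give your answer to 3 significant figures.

The 3 doses were given 99.9, 64.7, 29.5 hours ago.
Total = 477·(1/2)^(99.9/24.5) + 477·(1/2)^(64.7/24.5) + 477·(1/2)^(29.5/24.5)
      = 28.252 + 76.481 + 207.04 ≈ 311.77 mg.

312 mg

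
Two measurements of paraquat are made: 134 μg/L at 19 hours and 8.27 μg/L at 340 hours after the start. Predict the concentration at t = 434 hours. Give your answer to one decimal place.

3.7 μg/L

Over Δt = 340 − 19 = 321 hours, the level fell by a factor of 134/8.27 ≈ 16.203.
n = log₂(16.203) ≈ 4.0182 half-lives, so t½ = 321/4.0182 ≈ 79.886 hours.
From t = 340 to t = 434: 8.27 × (1/2)^((434−340)/79.886) ≈ 3.6584 μg/L.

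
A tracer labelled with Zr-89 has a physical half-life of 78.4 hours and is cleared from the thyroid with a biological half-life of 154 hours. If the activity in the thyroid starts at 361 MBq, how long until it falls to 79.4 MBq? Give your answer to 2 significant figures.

110 hours

1/t_eff = 1/t_phys + 1/t_biol = 1/78.4 + 1/154 = 0.019249 per hour.
t_eff = 78.4 × 154 / (78.4 + 154) ≈ 51.952 hours.
n = log₂(361/79.4) ≈ 2.1848; t = 2.1848 × 51.952 ≈ 113.5 hours.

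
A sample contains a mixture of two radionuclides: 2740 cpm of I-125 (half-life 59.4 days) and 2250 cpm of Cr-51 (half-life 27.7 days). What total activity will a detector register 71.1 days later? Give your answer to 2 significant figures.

1600 cpm

I-125: 2740 × (1/2)^(71.1/59.4) = 2740 × (1/2)^1.197 ≈ 1195.2 cpm.
Cr-51: 2250 × (1/2)^(71.1/27.7) = 2250 × (1/2)^2.5668 ≈ 379.75 cpm.
Total = 1195.2 + 379.75 ≈ 1574.9 cpm.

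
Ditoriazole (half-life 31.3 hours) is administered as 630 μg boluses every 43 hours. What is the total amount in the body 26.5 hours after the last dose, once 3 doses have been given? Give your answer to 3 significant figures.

538 μg

The 3 doses were given 112.5, 69.5, 26.5 hours ago.
Total = 630·(1/2)^(112.5/31.3) + 630·(1/2)^(69.5/31.3) + 630·(1/2)^(26.5/31.3)
      = 52.163 + 135.18 + 350.33 ≈ 537.67 μg.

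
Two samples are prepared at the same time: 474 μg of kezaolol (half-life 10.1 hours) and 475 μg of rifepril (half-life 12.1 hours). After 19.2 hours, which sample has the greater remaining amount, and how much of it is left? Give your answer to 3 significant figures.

rifepril, 158 μg

kezaolol: 474 × (1/2)^1.901 ≈ 126.92 μg.
rifepril: 475 × (1/2)^1.5868 ≈ 158.13 μg.
Rifepril has more remaining, at ≈ 158.13 μg.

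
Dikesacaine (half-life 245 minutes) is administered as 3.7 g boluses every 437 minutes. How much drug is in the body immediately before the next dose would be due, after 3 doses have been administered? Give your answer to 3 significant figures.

1.48 g

The 3 doses were given 1311, 874, 437 minutes ago.
Total = 3.7·(1/2)^(1311/245) + 3.7·(1/2)^(874/245) + 3.7·(1/2)^(437/245)
      = 0.090653 + 0.31212 + 1.0746 ≈ 1.4774 g.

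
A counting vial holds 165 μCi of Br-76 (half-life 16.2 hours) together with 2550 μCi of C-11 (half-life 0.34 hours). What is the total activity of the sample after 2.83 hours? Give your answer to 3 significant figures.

Br-76: 165 × (1/2)^(2.83/16.2) = 165 × (1/2)^0.17469 ≈ 146.18 μCi.
C-11: 2550 × (1/2)^(2.83/0.34) = 2550 × (1/2)^8.3235 ≈ 7.9599 μCi.
Total = 146.18 + 7.9599 ≈ 154.14 μCi.

154 μCi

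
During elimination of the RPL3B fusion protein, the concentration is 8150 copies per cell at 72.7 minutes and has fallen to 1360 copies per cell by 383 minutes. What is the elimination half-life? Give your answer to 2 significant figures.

120 minutes

Over Δt = 383 − 72.7 = 310.3 minutes, the level fell by a factor of 8150/1360 ≈ 5.9926.
n = log₂(5.9926) ≈ 2.5832 half-lives, so t½ = 310.3/2.5832 ≈ 120.12 minutes.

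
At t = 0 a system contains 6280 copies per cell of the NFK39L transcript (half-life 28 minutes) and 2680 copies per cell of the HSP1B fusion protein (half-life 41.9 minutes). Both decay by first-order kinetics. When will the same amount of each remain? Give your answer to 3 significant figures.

104 minutes

Set 6280·(1/2)^(t/28) = 2680·(1/2)^(t/41.9).
Taking log₂: log₂(6280/2680) = t·(1/28 − 1/41.9).
log₂(2.3433) = 1.2285; 1/28 − 1/41.9 = 0.011848.
t = 1.2285 / 0.011848 ≈ 103.69 minutes.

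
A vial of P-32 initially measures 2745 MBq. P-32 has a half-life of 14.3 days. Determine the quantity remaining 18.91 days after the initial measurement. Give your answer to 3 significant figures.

1100 MBq

Number of half-lives: n = 18.91/14.3 ≈ 1.3224.
Remaining = 2745 × (1/2)^1.3224 = 2745 × 0.39988 ≈ 1097.7 MBq.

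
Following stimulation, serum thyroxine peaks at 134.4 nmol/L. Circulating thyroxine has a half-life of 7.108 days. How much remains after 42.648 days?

2.1 nmol/L

Elapsed time is 6 half-lives (42.648/7.108).
Each half-life halves the amount: 134.4 × (1/2)^6 = 134.4/64 = 2.1 nmol/L.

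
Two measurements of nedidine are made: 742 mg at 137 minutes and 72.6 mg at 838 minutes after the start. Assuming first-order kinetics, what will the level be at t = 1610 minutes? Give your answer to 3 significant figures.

5.61 mg

Over Δt = 838 − 137 = 701 minutes, the level fell by a factor of 742/72.6 ≈ 10.22.
n = log₂(10.22) ≈ 3.3534 half-lives, so t½ = 701/3.3534 ≈ 209.04 minutes.
From t = 838 to t = 1610: 72.6 × (1/2)^((1610−838)/209.04) ≈ 5.6134 mg.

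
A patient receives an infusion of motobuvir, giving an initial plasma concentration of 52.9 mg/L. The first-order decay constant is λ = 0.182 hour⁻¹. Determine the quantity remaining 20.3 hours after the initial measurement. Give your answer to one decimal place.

t½ = ln 2 / λ = 0.69315 / 0.182 ≈ 3.8085 hours.
Number of half-lives: n = 20.3/3.8085 ≈ 5.3302.
Remaining = 52.9 × (1/2)^5.3302 = 52.9 × 0.024857 ≈ 1.315 mg/L.

1.3 mg/L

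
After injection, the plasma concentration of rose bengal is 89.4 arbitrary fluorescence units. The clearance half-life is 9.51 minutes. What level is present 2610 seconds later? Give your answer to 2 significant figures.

3.8 arbitrary fluorescence units

Convert the elapsed time: 2610 seconds = 43.5 minutes.
Number of half-lives: n = 43.5/9.51 ≈ 4.5741.
Remaining = 89.4 × (1/2)^4.5741 = 89.4 × 0.041981 ≈ 3.7531 arbitrary fluorescence units.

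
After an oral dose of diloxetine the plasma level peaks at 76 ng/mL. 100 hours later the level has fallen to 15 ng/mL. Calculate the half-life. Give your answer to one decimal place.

A/A₀ = 15/76 ≈ 0.19737.
n = log₂(5.0667) ≈ 2.341 half-lives elapsed in 100 hours.
t½ = 100/2.341 ≈ 42.716 hours.

42.7 hours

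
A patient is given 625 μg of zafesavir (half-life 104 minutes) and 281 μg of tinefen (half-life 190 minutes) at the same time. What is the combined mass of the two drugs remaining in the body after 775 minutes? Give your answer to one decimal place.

zafesavir: 625 × (1/2)^(775/104) = 625 × (1/2)^7.4519 ≈ 3.5697 μg.
tinefen: 281 × (1/2)^(775/190) = 281 × (1/2)^4.0789 ≈ 16.627 μg.
Total = 3.5697 + 16.627 ≈ 20.197 μg.

20.2 μg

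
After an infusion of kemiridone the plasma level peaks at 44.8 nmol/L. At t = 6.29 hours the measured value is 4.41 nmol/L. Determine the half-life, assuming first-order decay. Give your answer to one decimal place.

A/A₀ = 4.41/44.8 ≈ 0.098438.
n = log₂(10.159) ≈ 3.3446 half-lives elapsed in 6.29 hours.
t½ = 6.29/3.3446 ≈ 1.8806 hours.

1.9 hours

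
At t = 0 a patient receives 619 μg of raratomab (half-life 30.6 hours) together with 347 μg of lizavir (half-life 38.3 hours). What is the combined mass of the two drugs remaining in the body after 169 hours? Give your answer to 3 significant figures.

raratomab: 619 × (1/2)^(169/30.6) = 619 × (1/2)^5.5229 ≈ 13.463 μg.
lizavir: 347 × (1/2)^(169/38.3) = 347 × (1/2)^4.4125 ≈ 16.294 μg.
Total = 13.463 + 16.294 ≈ 29.757 μg.

29.8 μg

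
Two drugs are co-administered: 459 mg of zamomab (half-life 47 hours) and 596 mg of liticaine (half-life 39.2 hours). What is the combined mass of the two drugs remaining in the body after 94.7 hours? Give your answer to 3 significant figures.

225 mg

zamomab: 459 × (1/2)^(94.7/47) = 459 × (1/2)^2.0149 ≈ 113.57 mg.
liticaine: 596 × (1/2)^(94.7/39.2) = 596 × (1/2)^2.4158 ≈ 111.69 mg.
Total = 113.57 + 111.69 ≈ 225.26 mg.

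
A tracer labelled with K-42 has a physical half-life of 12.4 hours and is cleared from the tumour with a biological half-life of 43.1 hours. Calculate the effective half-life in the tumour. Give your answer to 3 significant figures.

1/t_eff = 1/t_phys + 1/t_biol = 1/12.4 + 1/43.1 = 0.10385 per hour.
t_eff = 12.4 × 43.1 / (12.4 + 43.1) ≈ 9.6295 hours.

9.63 hours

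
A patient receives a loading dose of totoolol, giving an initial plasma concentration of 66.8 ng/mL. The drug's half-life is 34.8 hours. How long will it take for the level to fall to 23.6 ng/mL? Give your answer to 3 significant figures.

52.2 hours

Fraction remaining = 23.6/66.8 ≈ 0.35329.
n = log₂(66.8/23.6) = ln(2.8305)/ln 2 ≈ 1.5011 half-lives.
t = n × t½ = 1.5011 × 34.8 ≈ 52.237 hours.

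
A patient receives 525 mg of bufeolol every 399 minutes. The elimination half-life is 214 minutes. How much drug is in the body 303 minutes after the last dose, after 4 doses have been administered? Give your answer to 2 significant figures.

The 4 doses were given 1500, 1101, 702, 303 minutes ago.
Total = 525·(1/2)^(1500/214) + 525·(1/2)^(1101/214) + 525·(1/2)^(702/214) + 525·(1/2)^(303/214)
      = 4.0751 + 14.839 + 54.034 + 196.76 ≈ 269.71 mg.

270 mg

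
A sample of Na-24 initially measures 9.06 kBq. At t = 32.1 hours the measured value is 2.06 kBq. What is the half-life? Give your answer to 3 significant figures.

15.0 hours

A/A₀ = 2.06/9.06 ≈ 0.22737.
n = log₂(4.3981) ≈ 2.1369 half-lives elapsed in 32.1 hours.
t½ = 32.1/2.1369 ≈ 15.022 hours.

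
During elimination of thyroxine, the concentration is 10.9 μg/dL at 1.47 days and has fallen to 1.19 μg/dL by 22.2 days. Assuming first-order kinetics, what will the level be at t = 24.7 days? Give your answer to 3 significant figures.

Over Δt = 22.2 − 1.47 = 20.73 days, the level fell by a factor of 10.9/1.19 ≈ 9.1597.
n = log₂(9.1597) ≈ 3.1953 half-lives, so t½ = 20.73/3.1953 ≈ 6.4877 days.
From t = 22.2 to t = 24.7: 1.19 × (1/2)^((24.7−22.2)/6.4877) ≈ 0.91106 μg/dL.

0.911 μg/dL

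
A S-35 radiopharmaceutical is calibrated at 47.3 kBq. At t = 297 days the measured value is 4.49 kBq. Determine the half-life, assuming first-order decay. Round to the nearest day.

A/A₀ = 4.49/47.3 ≈ 0.094926.
n = log₂(10.535) ≈ 3.3971 half-lives elapsed in 297 days.
t½ = 297/3.3971 ≈ 87.429 days.

87 days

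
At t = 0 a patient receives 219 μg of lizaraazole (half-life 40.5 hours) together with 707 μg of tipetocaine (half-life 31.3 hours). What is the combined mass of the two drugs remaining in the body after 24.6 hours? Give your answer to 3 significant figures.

lizaraazole: 219 × (1/2)^(24.6/40.5) = 219 × (1/2)^0.60741 ≈ 143.75 μg.
tipetocaine: 707 × (1/2)^(24.6/31.3) = 707 × (1/2)^0.78594 ≈ 410.04 μg.
Total = 143.75 + 410.04 ≈ 553.79 μg.

554 μg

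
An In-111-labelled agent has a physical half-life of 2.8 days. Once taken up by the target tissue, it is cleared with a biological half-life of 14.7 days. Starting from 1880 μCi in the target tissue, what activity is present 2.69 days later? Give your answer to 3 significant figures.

851 μCi

1/t_eff = 1/t_phys + 1/t_biol = 1/2.8 + 1/14.7 = 0.42517 per day.
t_eff = 2.8 × 14.7 / (2.8 + 14.7) ≈ 2.352 days.
Remaining = 1880 × (1/2)^(2.69/2.352) = 1880 × (1/2)^1.1437 ≈ 850.88 μCi.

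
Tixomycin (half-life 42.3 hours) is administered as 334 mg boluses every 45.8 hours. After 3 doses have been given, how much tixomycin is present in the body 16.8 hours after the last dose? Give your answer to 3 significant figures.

The 3 doses were given 108.4, 62.6, 16.8 hours ago.
Total = 334·(1/2)^(108.4/42.3) + 334·(1/2)^(62.6/42.3) + 334·(1/2)^(16.8/42.3)
      = 56.534 + 119.74 + 253.62 ≈ 429.9 mg.

430 mg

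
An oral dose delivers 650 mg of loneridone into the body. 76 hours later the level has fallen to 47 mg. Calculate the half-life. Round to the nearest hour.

20 hours

A/A₀ = 47/650 ≈ 0.072308.
n = log₂(13.83) ≈ 3.7897 half-lives elapsed in 76 hours.
t½ = 76/3.7897 ≈ 20.054 hours.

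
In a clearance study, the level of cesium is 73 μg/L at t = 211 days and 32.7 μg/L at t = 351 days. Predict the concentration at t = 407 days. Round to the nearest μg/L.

Over Δt = 351 − 211 = 140 days, the level fell by a factor of 73/32.7 ≈ 2.2324.
n = log₂(2.2324) ≈ 1.1586 half-lives, so t½ = 140/1.1586 ≈ 120.83 days.
From t = 351 to t = 407: 32.7 × (1/2)^((407−351)/120.83) ≈ 23.716 μg/L.

24 μg/L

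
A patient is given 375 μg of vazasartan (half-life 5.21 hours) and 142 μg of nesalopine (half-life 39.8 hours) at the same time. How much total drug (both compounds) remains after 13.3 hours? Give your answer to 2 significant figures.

vazasartan: 375 × (1/2)^(13.3/5.21) = 375 × (1/2)^2.5528 ≈ 63.91 μg.
nesalopine: 142 × (1/2)^(13.3/39.8) = 142 × (1/2)^0.33417 ≈ 112.64 μg.
Total = 63.91 + 112.64 ≈ 176.55 μg.

180 μg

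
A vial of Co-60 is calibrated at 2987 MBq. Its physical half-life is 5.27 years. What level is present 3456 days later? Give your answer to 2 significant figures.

860 MBq

Convert the elapsed time: 3456 days = 9.46849 years.
Number of half-lives: n = 9.46849/5.27 ≈ 1.7967.
Remaining = 2987 × (1/2)^1.7967 = 2987 × 0.28784 ≈ 859.77 MBq.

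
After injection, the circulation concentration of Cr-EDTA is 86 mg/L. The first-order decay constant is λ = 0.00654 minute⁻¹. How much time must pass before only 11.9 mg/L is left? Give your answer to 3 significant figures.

302 minutes

t½ = ln 2 / λ = 0.69315 / 0.00654 ≈ 105.99 minutes.
Fraction remaining = 11.9/86 ≈ 0.13837.
n = log₂(86/11.9) = ln(7.2269)/ln 2 ≈ 2.8534 half-lives.
t = n × t½ = 2.8534 × 105.99 ≈ 302.42 minutes.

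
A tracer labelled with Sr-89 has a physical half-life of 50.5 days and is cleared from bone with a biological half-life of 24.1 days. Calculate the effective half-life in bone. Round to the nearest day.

16 days

1/t_eff = 1/t_phys + 1/t_biol = 1/50.5 + 1/24.1 = 0.061296 per day.
t_eff = 50.5 × 24.1 / (50.5 + 24.1) ≈ 16.314 days.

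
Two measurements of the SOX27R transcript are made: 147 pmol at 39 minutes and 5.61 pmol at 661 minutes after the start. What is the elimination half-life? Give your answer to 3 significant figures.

Over Δt = 661 − 39 = 622 minutes, the level fell by a factor of 147/5.61 ≈ 26.203.
n = log₂(26.203) ≈ 4.7117 half-lives, so t½ = 622/4.7117 ≈ 132.01 minutes.

132 minutes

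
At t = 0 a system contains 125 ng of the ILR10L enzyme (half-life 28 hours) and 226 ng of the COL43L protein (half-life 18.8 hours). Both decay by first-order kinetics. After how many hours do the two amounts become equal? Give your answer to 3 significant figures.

Set 125·(1/2)^(t/28) = 226·(1/2)^(t/18.8).
Taking log₂: log₂(125/226) = t·(1/28 − 1/18.8).
log₂(0.5531) = -0.85439; 1/28 − 1/18.8 = -0.017477.
t = -0.85439 / -0.017477 ≈ 48.886 hours.

48.9 hours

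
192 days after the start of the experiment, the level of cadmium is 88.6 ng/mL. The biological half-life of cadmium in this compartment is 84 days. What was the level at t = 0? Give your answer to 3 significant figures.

Number of half-lives elapsed: n = 192/84 ≈ 2.2857.
A₀ = A × 2^n = 88.6 × 2^2.2857 = 88.6 × 4.8761 ≈ 432.02 ng/mL.

432 ng/mL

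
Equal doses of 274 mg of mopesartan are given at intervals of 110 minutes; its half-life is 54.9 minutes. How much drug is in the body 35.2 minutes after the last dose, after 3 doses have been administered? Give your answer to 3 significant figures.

The 3 doses were given 255.2, 145.2, 35.2 minutes ago.
Total = 274·(1/2)^(255.2/54.9) + 274·(1/2)^(145.2/54.9) + 274·(1/2)^(35.2/54.9)
      = 10.925 + 43.811 + 175.69 ≈ 230.42 mg.

230 mg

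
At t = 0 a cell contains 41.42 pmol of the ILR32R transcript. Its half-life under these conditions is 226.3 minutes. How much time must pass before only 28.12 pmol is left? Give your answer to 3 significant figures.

Fraction remaining = 28.12/41.42 ≈ 0.6789.
n = log₂(41.42/28.12) = ln(1.473)/ln 2 ≈ 0.55873 half-lives.
t = n × t½ = 0.55873 × 226.3 ≈ 126.44 minutes.

126 minutes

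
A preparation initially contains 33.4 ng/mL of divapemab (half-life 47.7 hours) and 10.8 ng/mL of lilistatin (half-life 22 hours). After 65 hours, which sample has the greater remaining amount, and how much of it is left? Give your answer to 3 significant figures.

divapemab, 13.0 ng/mL

divapemab: 33.4 × (1/2)^1.3627 ≈ 12.988 ng/mL.
lilistatin: 10.8 × (1/2)^2.9545 ≈ 1.3932 ng/mL.
Divapemab has more remaining, at ≈ 12.988 ng/mL.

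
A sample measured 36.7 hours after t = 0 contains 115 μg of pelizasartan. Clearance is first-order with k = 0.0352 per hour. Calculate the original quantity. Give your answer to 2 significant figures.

t½ = ln 2 / k = 0.69315 / 0.0352 ≈ 19.692 hours.
Number of half-lives elapsed: n = 36.7/19.692 ≈ 1.8637.
A₀ = A × 2^n = 115 × 2^1.8637 = 115 × 3.6395 ≈ 418.54 μg.

420 μg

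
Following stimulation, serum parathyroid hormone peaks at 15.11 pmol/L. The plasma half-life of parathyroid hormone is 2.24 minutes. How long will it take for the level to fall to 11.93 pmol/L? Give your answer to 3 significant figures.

Fraction remaining = 11.93/15.11 ≈ 0.78954.
n = log₂(15.11/11.93) = ln(1.2666)/ln 2 ≈ 0.34091 half-lives.
t = n × t½ = 0.34091 × 2.24 ≈ 0.76364 minutes.

0.764 minutes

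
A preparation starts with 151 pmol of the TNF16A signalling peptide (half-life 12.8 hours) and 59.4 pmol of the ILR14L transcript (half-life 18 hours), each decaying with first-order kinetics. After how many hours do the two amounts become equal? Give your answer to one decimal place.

59.6 hours

Set 151·(1/2)^(t/12.8) = 59.4·(1/2)^(t/18).
Taking log₂: log₂(151/59.4) = t·(1/12.8 − 1/18).
log₂(2.5421) = 1.346; 1/12.8 − 1/18 = 0.022569.
t = 1.346 / 0.022569 ≈ 59.639 hours.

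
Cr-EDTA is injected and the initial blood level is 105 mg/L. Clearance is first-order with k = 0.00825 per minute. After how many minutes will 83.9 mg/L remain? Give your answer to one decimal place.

t½ = ln 2 / k = 0.69315 / 0.00825 ≈ 84.018 minutes.
Fraction remaining = 83.9/105 ≈ 0.79905.
n = log₂(105/83.9) = ln(1.2515)/ln 2 ≈ 0.32365 half-lives.
t = n × t½ = 0.32365 × 84.018 ≈ 27.192 minutes.

27.2 minutes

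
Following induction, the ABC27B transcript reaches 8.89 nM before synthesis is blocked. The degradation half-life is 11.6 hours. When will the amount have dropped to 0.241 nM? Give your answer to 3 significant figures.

Fraction remaining = 0.241/8.89 ≈ 0.027109.
n = log₂(8.89/0.241) = ln(36.888)/ln 2 ≈ 5.2051 half-lives.
t = n × t½ = 5.2051 × 11.6 ≈ 60.379 hours.

60.4 hours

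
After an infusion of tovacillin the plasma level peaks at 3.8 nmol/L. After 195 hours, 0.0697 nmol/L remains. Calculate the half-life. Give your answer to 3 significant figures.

33.8 hours

A/A₀ = 0.0697/3.8 ≈ 0.018342.
n = log₂(54.519) ≈ 5.7687 half-lives elapsed in 195 hours.
t½ = 195/5.7687 ≈ 33.803 hours.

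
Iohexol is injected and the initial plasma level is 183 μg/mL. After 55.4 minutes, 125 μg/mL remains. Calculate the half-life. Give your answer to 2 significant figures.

100 minutes

A/A₀ = 125/183 ≈ 0.68306.
n = log₂(1.464) ≈ 0.54992 half-lives elapsed in 55.4 minutes.
t½ = 55.4/0.54992 ≈ 100.74 minutes.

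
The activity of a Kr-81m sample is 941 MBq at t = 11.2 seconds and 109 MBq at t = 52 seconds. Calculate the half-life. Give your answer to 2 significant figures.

13 seconds

Over Δt = 52 − 11.2 = 40.8 seconds, the level fell by a factor of 941/109 ≈ 8.633.
n = log₂(8.633) ≈ 3.1099 half-lives, so t½ = 40.8/3.1099 ≈ 13.12 seconds.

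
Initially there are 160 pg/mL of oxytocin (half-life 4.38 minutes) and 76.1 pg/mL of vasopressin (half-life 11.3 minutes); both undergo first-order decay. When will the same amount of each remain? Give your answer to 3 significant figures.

7.67 minutes

Set 160·(1/2)^(t/4.38) = 76.1·(1/2)^(t/11.3).
Taking log₂: log₂(160/76.1) = t·(1/4.38 − 1/11.3).
log₂(2.1025) = 1.0721; 1/4.38 − 1/11.3 = 0.13981.
t = 1.0721 / 0.13981 ≈ 7.668 minutes.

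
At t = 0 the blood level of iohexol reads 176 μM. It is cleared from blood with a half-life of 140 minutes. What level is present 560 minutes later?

Elapsed time is 4 half-lives (560/140).
Each half-life halves the amount: 176 × (1/2)^4 = 176/16 = 11 μM.

11 μM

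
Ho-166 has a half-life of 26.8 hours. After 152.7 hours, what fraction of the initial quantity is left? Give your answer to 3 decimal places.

n = 152.7/26.8 ≈ 5.6978 half-lives.
Fraction remaining = (1/2)^5.6978 ≈ 0.019267.

0.019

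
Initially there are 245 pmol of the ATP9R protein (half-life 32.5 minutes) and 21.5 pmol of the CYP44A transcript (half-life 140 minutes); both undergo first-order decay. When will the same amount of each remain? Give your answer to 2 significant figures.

150 minutes

Set 245·(1/2)^(t/32.5) = 21.5·(1/2)^(t/140).
Taking log₂: log₂(245/21.5) = t·(1/32.5 − 1/140).
log₂(11.395) = 3.5104; 1/32.5 − 1/140 = 0.023626.
t = 3.5104 / 0.023626 ≈ 148.58 minutes.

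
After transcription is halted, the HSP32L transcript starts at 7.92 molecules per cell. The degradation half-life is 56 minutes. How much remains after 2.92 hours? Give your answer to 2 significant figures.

0.91 molecules per cell

Convert the elapsed time: 2.92 hours = 175.2 minutes.
Number of half-lives: n = 175.2/56 ≈ 3.1286.
Remaining = 7.92 × (1/2)^3.1286 = 7.92 × 0.11434 ≈ 0.90559 molecules per cell.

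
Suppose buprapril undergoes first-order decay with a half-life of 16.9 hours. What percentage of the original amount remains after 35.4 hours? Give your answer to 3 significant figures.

n = 35.4/16.9 ≈ 2.0947 half-lives.
Fraction remaining = (1/2)^2.0947 ≈ 0.23412, i.e. 23.412%.

23.4%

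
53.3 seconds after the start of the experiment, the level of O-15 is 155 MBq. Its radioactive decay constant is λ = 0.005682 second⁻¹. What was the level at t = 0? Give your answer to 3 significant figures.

t½ = ln 2 / λ = 0.69315 / 0.005682 ≈ 121.99 seconds.
Number of half-lives elapsed: n = 53.3/121.99 ≈ 0.43692.
A₀ = A × 2^n = 155 × 2^0.43692 = 155 × 1.3537 ≈ 209.83 MBq.

210 MBq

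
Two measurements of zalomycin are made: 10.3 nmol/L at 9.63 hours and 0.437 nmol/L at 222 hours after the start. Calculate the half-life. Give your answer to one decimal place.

46.6 hours

Over Δt = 222 − 9.63 = 212.37 hours, the level fell by a factor of 10.3/0.437 ≈ 23.57.
n = log₂(23.57) ≈ 4.5589 half-lives, so t½ = 212.37/4.5589 ≈ 46.584 hours.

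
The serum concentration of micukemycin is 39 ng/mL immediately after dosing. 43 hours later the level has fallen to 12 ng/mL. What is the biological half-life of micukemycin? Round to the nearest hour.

25 hours

A/A₀ = 12/39 ≈ 0.30769.
n = log₂(3.25) ≈ 1.7004 half-lives elapsed in 43 hours.
t½ = 43/1.7004 ≈ 25.288 hours.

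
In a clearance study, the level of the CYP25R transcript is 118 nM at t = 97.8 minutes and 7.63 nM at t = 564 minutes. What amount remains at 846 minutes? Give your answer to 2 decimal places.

1.46 nM

Over Δt = 564 − 97.8 = 466.2 minutes, the level fell by a factor of 118/7.63 ≈ 15.465.
n = log₂(15.465) ≈ 3.951 half-lives, so t½ = 466.2/3.951 ≈ 118 minutes.
From t = 564 to t = 846: 7.63 × (1/2)^((846−564)/118) ≈ 1.4558 nM.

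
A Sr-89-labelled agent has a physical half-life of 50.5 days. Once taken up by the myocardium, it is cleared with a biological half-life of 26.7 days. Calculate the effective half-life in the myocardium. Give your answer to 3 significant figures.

17.5 days

1/t_eff = 1/t_phys + 1/t_biol = 1/50.5 + 1/26.7 = 0.057255 per day.
t_eff = 50.5 × 26.7 / (50.5 + 26.7) ≈ 17.466 days.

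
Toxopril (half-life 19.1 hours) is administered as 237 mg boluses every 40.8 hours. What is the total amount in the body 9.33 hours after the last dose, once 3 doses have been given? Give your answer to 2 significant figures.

The 3 doses were given 90.93, 50.13, 9.33 hours ago.
Total = 237·(1/2)^(90.93/19.1) + 237·(1/2)^(50.13/19.1) + 237·(1/2)^(9.33/19.1)
      = 8.7423 + 38.429 + 168.93 ≈ 216.1 mg.

220 mg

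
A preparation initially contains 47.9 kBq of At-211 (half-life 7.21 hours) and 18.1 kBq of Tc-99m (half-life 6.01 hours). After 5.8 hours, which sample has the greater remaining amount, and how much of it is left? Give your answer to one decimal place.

At-211, 27.4 kBq

At-211: 47.9 × (1/2)^0.80444 ≈ 27.427 kBq.
Tc-99m: 18.1 × (1/2)^0.96506 ≈ 9.2719 kBq.
At-211 has more remaining, at ≈ 27.427 kBq.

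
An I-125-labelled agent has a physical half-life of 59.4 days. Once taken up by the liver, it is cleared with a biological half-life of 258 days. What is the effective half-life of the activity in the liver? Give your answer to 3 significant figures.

1/t_eff = 1/t_phys + 1/t_biol = 1/59.4 + 1/258 = 0.020711 per day.
t_eff = 59.4 × 258 / (59.4 + 258) ≈ 48.284 days.

48.3 days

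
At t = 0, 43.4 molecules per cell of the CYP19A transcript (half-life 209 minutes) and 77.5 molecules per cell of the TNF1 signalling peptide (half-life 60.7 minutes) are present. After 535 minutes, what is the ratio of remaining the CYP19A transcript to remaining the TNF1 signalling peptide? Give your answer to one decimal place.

CYP19A transcript: 43.4 × (1/2)^(535/209) = 43.4 × (1/2)^2.5598 ≈ 7.3606 molecules per cell.
TNF1 signalling peptide: 77.5 × (1/2)^(535/60.7) = 77.5 × (1/2)^8.8138 ≈ 0.17222 molecules per cell.
Ratio ≈ 7.3606 / 0.17222 ≈ 42.74.

42.7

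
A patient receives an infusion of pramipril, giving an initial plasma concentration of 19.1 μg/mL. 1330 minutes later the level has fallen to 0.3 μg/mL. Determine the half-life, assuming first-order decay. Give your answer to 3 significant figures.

222 minutes

A/A₀ = 0.3/19.1 ≈ 0.015707.
n = log₂(63.667) ≈ 5.9925 half-lives elapsed in 1330 minutes.
t½ = 1330/5.9925 ≈ 221.95 minutes.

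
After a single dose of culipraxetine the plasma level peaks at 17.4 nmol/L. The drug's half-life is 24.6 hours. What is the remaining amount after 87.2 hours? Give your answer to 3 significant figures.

Number of half-lives: n = 87.2/24.6 ≈ 3.5447.
Remaining = 17.4 × (1/2)^3.5447 = 17.4 × 0.085691 ≈ 1.491 nmol/L.

1.49 nmol/L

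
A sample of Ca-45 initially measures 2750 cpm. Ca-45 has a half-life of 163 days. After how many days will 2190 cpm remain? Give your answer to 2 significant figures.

Fraction remaining = 2190/2750 ≈ 0.79636.
n = log₂(2750/2190) = ln(1.2557)/ln 2 ≈ 0.3285 half-lives.
t = n × t½ = 0.3285 × 163 ≈ 53.546 days.

54 days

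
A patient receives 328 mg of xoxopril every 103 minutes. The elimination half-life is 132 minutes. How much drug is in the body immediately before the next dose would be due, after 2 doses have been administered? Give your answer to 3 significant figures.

302 mg

The 2 doses were given 206, 103 minutes ago.
Total = 328·(1/2)^(206/132) + 328·(1/2)^(103/132)
      = 111.19 + 190.98 ≈ 302.17 mg.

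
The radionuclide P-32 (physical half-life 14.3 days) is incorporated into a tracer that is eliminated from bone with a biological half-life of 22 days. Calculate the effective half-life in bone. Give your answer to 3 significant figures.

1/t_eff = 1/t_phys + 1/t_biol = 1/14.3 + 1/22 = 0.11538 per day.
t_eff = 14.3 × 22 / (14.3 + 22) ≈ 8.6667 days.

8.67 days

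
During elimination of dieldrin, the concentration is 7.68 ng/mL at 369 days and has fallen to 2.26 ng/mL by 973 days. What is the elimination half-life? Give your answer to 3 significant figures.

Over Δt = 973 − 369 = 604 days, the level fell by a factor of 7.68/2.26 ≈ 3.3982.
n = log₂(3.3982) ≈ 1.7648 half-lives, so t½ = 604/1.7648 ≈ 342.25 days.

342 days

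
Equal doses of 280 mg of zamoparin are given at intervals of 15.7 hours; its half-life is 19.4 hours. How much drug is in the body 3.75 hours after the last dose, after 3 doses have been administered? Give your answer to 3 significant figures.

The 3 doses were given 35.15, 19.45, 3.75 hours ago.
Total = 280·(1/2)^(35.15/19.4) + 280·(1/2)^(19.45/19.4) + 280·(1/2)^(3.75/19.4)
      = 79.751 + 139.75 + 244.89 ≈ 464.39 mg.

464 mg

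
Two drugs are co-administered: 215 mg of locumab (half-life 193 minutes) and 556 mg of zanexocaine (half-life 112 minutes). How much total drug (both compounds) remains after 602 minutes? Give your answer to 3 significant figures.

38.1 mg

locumab: 215 × (1/2)^(602/193) = 215 × (1/2)^3.1192 ≈ 24.744 mg.
zanexocaine: 556 × (1/2)^(602/112) = 556 × (1/2)^5.375 ≈ 13.398 mg.
Total = 24.744 + 13.398 ≈ 38.142 mg.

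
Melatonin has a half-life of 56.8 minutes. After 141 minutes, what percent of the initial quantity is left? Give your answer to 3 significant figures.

17.9%

n = 141/56.8 ≈ 2.4824 half-lives.
Fraction remaining = (1/2)^2.4824 ≈ 0.17895, i.e. 17.895%.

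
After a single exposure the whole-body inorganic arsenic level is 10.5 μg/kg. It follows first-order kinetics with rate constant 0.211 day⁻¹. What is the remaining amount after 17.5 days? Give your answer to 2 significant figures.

0.26 μg/kg

t½ = ln 2 / λ = 0.69315 / 0.211 ≈ 3.2851 days.
Number of half-lives: n = 17.5/3.2851 ≈ 5.3272.
Remaining = 10.5 × (1/2)^5.3272 = 10.5 × 0.02491 ≈ 0.26155 μg/kg.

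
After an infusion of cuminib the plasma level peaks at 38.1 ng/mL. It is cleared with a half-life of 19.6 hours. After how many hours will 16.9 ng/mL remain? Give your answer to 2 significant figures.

Fraction remaining = 16.9/38.1 ≈ 0.44357.
n = log₂(38.1/16.9) = ln(2.2544)/ln 2 ≈ 1.1728 half-lives.
t = n × t½ = 1.1728 × 19.6 ≈ 22.986 hours.

23 hours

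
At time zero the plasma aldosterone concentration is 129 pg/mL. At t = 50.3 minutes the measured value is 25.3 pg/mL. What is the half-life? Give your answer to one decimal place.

21.4 minutes

A/A₀ = 25.3/129 ≈ 0.19612.
n = log₂(5.0988) ≈ 2.3502 half-lives elapsed in 50.3 minutes.
t½ = 50.3/2.3502 ≈ 21.403 minutes.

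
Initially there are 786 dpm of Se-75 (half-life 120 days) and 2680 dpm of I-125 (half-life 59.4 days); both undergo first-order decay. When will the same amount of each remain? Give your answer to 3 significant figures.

Set 786·(1/2)^(t/120) = 2680·(1/2)^(t/59.4).
Taking log₂: log₂(786/2680) = t·(1/120 − 1/59.4).
log₂(0.29328) = -1.7696; 1/120 − 1/59.4 = -0.0085017.
t = -1.7696 / -0.0085017 ≈ 208.15 days.

208 days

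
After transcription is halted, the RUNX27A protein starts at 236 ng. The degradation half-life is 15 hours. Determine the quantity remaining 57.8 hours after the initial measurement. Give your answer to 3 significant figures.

16.3 ng

Number of half-lives: n = 57.8/15 ≈ 3.8533.
Remaining = 236 × (1/2)^3.8533 = 236 × 0.069188 ≈ 16.328 ng.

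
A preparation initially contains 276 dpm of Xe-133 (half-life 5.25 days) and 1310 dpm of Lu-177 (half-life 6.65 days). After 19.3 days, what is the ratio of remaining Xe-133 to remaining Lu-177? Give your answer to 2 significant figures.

0.12

Xe-133: 276 × (1/2)^(19.3/5.25) = 276 × (1/2)^3.6762 ≈ 21.591 dpm.
Lu-177: 1310 × (1/2)^(19.3/6.65) = 1310 × (1/2)^2.9023 ≈ 175.23 dpm.
Ratio ≈ 21.591 / 175.23 ≈ 0.12321.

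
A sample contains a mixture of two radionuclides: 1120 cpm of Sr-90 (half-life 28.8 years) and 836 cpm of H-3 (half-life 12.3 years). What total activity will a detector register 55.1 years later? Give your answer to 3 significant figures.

335 cpm

Sr-90: 1120 × (1/2)^(55.1/28.8) = 1120 × (1/2)^1.9132 ≈ 297.36 cpm.
H-3: 836 × (1/2)^(55.1/12.3) = 836 × (1/2)^4.4797 ≈ 37.471 cpm.
Total = 297.36 + 37.471 ≈ 334.84 cpm.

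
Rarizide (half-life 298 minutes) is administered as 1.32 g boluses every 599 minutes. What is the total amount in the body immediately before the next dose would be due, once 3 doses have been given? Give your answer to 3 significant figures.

0.429 g

The 3 doses were given 1797, 1198, 599 minutes ago.
Total = 1.32·(1/2)^(1797/298) + 1.32·(1/2)^(1198/298) + 1.32·(1/2)^(599/298)
      = 0.020198 + 0.081357 + 0.32771 ≈ 0.42926 g.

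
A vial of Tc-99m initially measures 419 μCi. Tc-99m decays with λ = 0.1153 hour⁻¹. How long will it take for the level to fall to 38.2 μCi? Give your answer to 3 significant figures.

t½ = ln 2 / λ = 0.69315 / 0.1153 ≈ 6.0117 hours.
Fraction remaining = 38.2/419 ≈ 0.091169.
n = log₂(419/38.2) = ln(10.969)/ln 2 ≈ 3.4553 half-lives.
t = n × t½ = 3.4553 × 6.0117 ≈ 20.772 hours.

20.8 hours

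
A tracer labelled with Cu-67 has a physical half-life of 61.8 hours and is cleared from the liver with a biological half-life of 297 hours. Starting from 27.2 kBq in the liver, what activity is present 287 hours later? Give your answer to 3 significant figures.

0.557 kBq

1/t_eff = 1/t_phys + 1/t_biol = 1/61.8 + 1/297 = 0.019548 per hour.
t_eff = 61.8 × 297 / (61.8 + 297) ≈ 51.156 hours.
Remaining = 27.2 × (1/2)^(287/51.156) = 27.2 × (1/2)^5.6103 ≈ 0.55678 kBq.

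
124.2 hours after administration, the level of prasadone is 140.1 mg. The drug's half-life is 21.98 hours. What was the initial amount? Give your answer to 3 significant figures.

7040 mg

Number of half-lives elapsed: n = 124.2/21.98 ≈ 5.6506.
A₀ = A × 2^n = 140.1 × 2^5.6506 = 140.1 × 50.234 ≈ 7037.8 mg.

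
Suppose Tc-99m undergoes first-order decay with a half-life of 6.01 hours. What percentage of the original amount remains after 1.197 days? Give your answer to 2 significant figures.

1.197 days = 28.728 hours.
n = 28.728/6.01 ≈ 4.78 half-lives.
Fraction remaining = (1/2)^4.78 ≈ 0.036397, i.e. 3.6397%.

3.6%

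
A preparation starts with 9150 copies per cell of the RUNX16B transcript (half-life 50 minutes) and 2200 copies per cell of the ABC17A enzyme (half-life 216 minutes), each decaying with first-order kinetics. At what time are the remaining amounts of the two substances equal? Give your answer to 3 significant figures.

134 minutes

Set 9150·(1/2)^(t/50) = 2200·(1/2)^(t/216).
Taking log₂: log₂(9150/2200) = t·(1/50 − 1/216).
log₂(4.1591) = 2.0563; 1/50 − 1/216 = 0.01537.
t = 2.0563 / 0.01537 ≈ 133.78 minutes.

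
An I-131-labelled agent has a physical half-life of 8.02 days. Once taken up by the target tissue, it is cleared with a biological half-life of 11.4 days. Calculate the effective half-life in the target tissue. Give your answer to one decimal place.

1/t_eff = 1/t_phys + 1/t_biol = 1/8.02 + 1/11.4 = 0.21241 per day.
t_eff = 8.02 × 11.4 / (8.02 + 11.4) ≈ 4.7079 days.

4.7 days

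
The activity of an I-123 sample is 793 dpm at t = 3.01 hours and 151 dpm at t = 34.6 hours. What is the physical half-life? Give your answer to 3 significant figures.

13.2 hours

Over Δt = 34.6 − 3.01 = 31.59 hours, the level fell by a factor of 793/151 ≈ 5.2517.
n = log₂(5.2517) ≈ 2.3928 half-lives, so t½ = 31.59/2.3928 ≈ 13.202 hours.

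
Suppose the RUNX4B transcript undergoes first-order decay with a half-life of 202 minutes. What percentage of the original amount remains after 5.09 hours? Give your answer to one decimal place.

5.09 hours = 305.4 minutes.
n = 305.4/202 ≈ 1.5119 half-lives.
Fraction remaining = (1/2)^1.5119 ≈ 0.35065, i.e. 35.065%.

35.1%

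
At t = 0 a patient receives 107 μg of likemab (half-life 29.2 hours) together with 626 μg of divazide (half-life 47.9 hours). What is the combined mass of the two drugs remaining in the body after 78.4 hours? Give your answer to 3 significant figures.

likemab: 107 × (1/2)^(78.4/29.2) = 107 × (1/2)^2.6849 ≈ 16.639 μg.
divazide: 626 × (1/2)^(78.4/47.9) = 626 × (1/2)^1.6367 ≈ 201.31 μg.
Total = 16.639 + 201.31 ≈ 217.95 μg.

218 μg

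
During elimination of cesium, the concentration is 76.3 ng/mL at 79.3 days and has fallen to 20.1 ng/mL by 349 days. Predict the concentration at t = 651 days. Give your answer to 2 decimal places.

4.51 ng/mL

Over Δt = 349 − 79.3 = 269.7 days, the level fell by a factor of 76.3/20.1 ≈ 3.796.
n = log₂(3.796) ≈ 1.9245 half-lives, so t½ = 269.7/1.9245 ≈ 140.14 days.
From t = 349 to t = 651: 20.1 × (1/2)^((651−349)/140.14) ≈ 4.5132 ng/mL.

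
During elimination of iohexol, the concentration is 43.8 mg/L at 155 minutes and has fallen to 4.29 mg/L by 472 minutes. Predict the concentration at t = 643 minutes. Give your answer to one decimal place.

1.2 mg/L

Over Δt = 472 − 155 = 317 minutes, the level fell by a factor of 43.8/4.29 ≈ 10.21.
n = log₂(10.21) ≈ 3.3519 half-lives, so t½ = 317/3.3519 ≈ 94.574 minutes.
From t = 472 to t = 643: 4.29 × (1/2)^((643−472)/94.574) ≈ 1.2251 mg/L.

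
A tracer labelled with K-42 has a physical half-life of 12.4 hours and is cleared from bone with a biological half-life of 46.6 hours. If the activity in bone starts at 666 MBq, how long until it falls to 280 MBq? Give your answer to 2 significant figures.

1/t_eff = 1/t_phys + 1/t_biol = 1/12.4 + 1/46.6 = 0.1021 per hour.
t_eff = 12.4 × 46.6 / (12.4 + 46.6) ≈ 9.7939 hours.
n = log₂(666/280) ≈ 1.2501; t = 1.2501 × 9.7939 ≈ 12.243 hours.

12 hours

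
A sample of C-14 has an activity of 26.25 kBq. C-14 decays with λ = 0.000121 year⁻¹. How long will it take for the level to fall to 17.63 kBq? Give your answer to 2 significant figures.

t½ = ln 2 / λ = 0.69315 / 0.000121 ≈ 5728.5 years.
Fraction remaining = 17.63/26.25 ≈ 0.67162.
n = log₂(26.25/17.63) = ln(1.4889)/ln 2 ≈ 0.57428 half-lives.
t = n × t½ = 0.57428 × 5728.5 ≈ 3289.8 years.

3300 years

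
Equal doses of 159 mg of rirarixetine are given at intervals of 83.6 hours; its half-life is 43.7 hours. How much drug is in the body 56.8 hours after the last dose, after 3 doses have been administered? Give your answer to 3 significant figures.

86.3 mg

The 3 doses were given 224, 140.4, 56.8 hours ago.
Total = 159·(1/2)^(224/43.7) + 159·(1/2)^(140.4/43.7) + 159·(1/2)^(56.8/43.7)
      = 4.5537 + 17.149 + 64.584 ≈ 86.287 mg.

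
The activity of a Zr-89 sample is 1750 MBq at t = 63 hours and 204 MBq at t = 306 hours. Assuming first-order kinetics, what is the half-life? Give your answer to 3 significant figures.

78.4 hours

Over Δt = 306 − 63 = 243 hours, the level fell by a factor of 1750/204 ≈ 8.5784.
n = log₂(8.5784) ≈ 3.1007 half-lives, so t½ = 243/3.1007 ≈ 78.369 hours.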